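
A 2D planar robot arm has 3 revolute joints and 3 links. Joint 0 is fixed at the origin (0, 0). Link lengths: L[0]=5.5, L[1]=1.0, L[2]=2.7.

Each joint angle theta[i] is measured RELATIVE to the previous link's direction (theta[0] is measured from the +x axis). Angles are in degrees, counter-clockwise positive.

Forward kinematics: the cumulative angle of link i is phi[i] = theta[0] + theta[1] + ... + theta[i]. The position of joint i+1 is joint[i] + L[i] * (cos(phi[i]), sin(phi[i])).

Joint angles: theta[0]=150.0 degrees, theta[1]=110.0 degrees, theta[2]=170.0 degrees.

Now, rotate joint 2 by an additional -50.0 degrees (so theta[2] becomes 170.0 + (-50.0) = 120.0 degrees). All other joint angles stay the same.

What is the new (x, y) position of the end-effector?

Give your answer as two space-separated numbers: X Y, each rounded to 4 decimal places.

joint[0] = (0.0000, 0.0000)  (base)
link 0: phi[0] = 150 = 150 deg
  cos(150 deg) = -0.8660, sin(150 deg) = 0.5000
  joint[1] = (0.0000, 0.0000) + 5.5 * (-0.8660, 0.5000) = (0.0000 + -4.7631, 0.0000 + 2.7500) = (-4.7631, 2.7500)
link 1: phi[1] = 150 + 110 = 260 deg
  cos(260 deg) = -0.1736, sin(260 deg) = -0.9848
  joint[2] = (-4.7631, 2.7500) + 1 * (-0.1736, -0.9848) = (-4.7631 + -0.1736, 2.7500 + -0.9848) = (-4.9368, 1.7652)
link 2: phi[2] = 150 + 110 + 120 = 380 deg
  cos(380 deg) = 0.9397, sin(380 deg) = 0.3420
  joint[3] = (-4.9368, 1.7652) + 2.7 * (0.9397, 0.3420) = (-4.9368 + 2.5372, 1.7652 + 0.9235) = (-2.3996, 2.6886)
End effector: (-2.3996, 2.6886)

Answer: -2.3996 2.6886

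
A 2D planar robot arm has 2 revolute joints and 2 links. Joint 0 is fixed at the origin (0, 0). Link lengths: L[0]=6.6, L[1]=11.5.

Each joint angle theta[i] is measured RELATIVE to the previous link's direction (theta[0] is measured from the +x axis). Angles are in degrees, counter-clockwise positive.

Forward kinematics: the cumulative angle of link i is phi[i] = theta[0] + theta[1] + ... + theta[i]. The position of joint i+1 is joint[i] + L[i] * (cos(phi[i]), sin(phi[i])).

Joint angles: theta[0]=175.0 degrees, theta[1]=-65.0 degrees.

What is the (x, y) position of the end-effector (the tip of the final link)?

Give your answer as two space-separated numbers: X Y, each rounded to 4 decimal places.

Answer: -10.5081 11.3817

Derivation:
joint[0] = (0.0000, 0.0000)  (base)
link 0: phi[0] = 175 = 175 deg
  cos(175 deg) = -0.9962, sin(175 deg) = 0.0872
  joint[1] = (0.0000, 0.0000) + 6.6 * (-0.9962, 0.0872) = (0.0000 + -6.5749, 0.0000 + 0.5752) = (-6.5749, 0.5752)
link 1: phi[1] = 175 + -65 = 110 deg
  cos(110 deg) = -0.3420, sin(110 deg) = 0.9397
  joint[2] = (-6.5749, 0.5752) + 11.5 * (-0.3420, 0.9397) = (-6.5749 + -3.9332, 0.5752 + 10.8065) = (-10.5081, 11.3817)
End effector: (-10.5081, 11.3817)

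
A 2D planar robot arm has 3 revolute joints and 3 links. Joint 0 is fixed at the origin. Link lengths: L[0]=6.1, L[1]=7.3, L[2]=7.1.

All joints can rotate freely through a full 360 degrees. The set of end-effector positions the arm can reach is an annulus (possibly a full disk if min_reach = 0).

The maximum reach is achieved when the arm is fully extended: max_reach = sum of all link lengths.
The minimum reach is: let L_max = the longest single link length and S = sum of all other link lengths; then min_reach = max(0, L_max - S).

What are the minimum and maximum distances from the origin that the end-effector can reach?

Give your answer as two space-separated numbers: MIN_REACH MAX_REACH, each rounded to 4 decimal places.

Link lengths: [6.1, 7.3, 7.1]
max_reach = 6.1 + 7.3 + 7.1 = 20.5
L_max = max([6.1, 7.3, 7.1]) = 7.3
S (sum of others) = 20.5 - 7.3 = 13.2
min_reach = max(0, 7.3 - 13.2) = max(0, -5.9) = 0

Answer: 0.0000 20.5000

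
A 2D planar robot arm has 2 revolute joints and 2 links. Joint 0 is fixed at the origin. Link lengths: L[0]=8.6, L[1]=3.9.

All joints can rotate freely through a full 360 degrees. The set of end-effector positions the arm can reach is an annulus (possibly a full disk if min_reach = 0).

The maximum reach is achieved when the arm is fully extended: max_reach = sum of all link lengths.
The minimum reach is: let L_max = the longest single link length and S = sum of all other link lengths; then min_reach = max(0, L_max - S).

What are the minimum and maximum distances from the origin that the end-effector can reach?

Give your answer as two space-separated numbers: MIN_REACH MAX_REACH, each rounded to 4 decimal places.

Answer: 4.7000 12.5000

Derivation:
Link lengths: [8.6, 3.9]
max_reach = 8.6 + 3.9 = 12.5
L_max = max([8.6, 3.9]) = 8.6
S (sum of others) = 12.5 - 8.6 = 3.9
min_reach = max(0, 8.6 - 3.9) = max(0, 4.7) = 4.7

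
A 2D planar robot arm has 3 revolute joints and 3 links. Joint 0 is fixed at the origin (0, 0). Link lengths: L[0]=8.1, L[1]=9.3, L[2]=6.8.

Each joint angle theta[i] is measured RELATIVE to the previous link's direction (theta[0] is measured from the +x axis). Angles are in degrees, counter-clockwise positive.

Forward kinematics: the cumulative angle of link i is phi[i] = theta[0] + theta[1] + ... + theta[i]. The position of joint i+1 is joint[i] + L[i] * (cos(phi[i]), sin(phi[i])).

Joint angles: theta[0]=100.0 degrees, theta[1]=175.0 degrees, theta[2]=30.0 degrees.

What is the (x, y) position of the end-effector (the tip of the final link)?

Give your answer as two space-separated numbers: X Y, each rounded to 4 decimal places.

Answer: 3.3043 -6.8579

Derivation:
joint[0] = (0.0000, 0.0000)  (base)
link 0: phi[0] = 100 = 100 deg
  cos(100 deg) = -0.1736, sin(100 deg) = 0.9848
  joint[1] = (0.0000, 0.0000) + 8.1 * (-0.1736, 0.9848) = (0.0000 + -1.4066, 0.0000 + 7.9769) = (-1.4066, 7.9769)
link 1: phi[1] = 100 + 175 = 275 deg
  cos(275 deg) = 0.0872, sin(275 deg) = -0.9962
  joint[2] = (-1.4066, 7.9769) + 9.3 * (0.0872, -0.9962) = (-1.4066 + 0.8105, 7.9769 + -9.2646) = (-0.5960, -1.2877)
link 2: phi[2] = 100 + 175 + 30 = 305 deg
  cos(305 deg) = 0.5736, sin(305 deg) = -0.8192
  joint[3] = (-0.5960, -1.2877) + 6.8 * (0.5736, -0.8192) = (-0.5960 + 3.9003, -1.2877 + -5.5702) = (3.3043, -6.8579)
End effector: (3.3043, -6.8579)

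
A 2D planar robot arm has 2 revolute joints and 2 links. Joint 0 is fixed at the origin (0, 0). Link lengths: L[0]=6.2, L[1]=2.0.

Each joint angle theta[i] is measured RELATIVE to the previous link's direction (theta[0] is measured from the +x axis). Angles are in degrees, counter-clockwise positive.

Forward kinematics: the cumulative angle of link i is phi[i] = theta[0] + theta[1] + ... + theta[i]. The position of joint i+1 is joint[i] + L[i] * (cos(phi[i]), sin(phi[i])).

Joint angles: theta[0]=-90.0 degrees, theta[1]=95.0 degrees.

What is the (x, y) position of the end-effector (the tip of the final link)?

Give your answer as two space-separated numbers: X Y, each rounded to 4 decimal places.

joint[0] = (0.0000, 0.0000)  (base)
link 0: phi[0] = -90 = -90 deg
  cos(-90 deg) = 0.0000, sin(-90 deg) = -1.0000
  joint[1] = (0.0000, 0.0000) + 6.2 * (0.0000, -1.0000) = (0.0000 + 0.0000, 0.0000 + -6.2000) = (0.0000, -6.2000)
link 1: phi[1] = -90 + 95 = 5 deg
  cos(5 deg) = 0.9962, sin(5 deg) = 0.0872
  joint[2] = (0.0000, -6.2000) + 2 * (0.9962, 0.0872) = (0.0000 + 1.9924, -6.2000 + 0.1743) = (1.9924, -6.0257)
End effector: (1.9924, -6.0257)

Answer: 1.9924 -6.0257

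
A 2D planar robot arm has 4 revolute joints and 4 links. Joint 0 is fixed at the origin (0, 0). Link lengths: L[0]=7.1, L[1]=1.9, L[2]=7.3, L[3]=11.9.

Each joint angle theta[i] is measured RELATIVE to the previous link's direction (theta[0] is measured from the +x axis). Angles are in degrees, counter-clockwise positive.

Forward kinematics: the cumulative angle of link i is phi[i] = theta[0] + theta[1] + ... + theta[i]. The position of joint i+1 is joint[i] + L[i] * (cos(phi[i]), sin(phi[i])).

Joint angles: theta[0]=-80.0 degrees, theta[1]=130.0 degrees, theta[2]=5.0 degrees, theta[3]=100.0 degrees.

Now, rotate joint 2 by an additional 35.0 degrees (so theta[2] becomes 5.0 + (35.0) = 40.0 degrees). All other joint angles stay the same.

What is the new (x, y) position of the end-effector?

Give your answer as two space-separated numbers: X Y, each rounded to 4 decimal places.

joint[0] = (0.0000, 0.0000)  (base)
link 0: phi[0] = -80 = -80 deg
  cos(-80 deg) = 0.1736, sin(-80 deg) = -0.9848
  joint[1] = (0.0000, 0.0000) + 7.1 * (0.1736, -0.9848) = (0.0000 + 1.2329, 0.0000 + -6.9921) = (1.2329, -6.9921)
link 1: phi[1] = -80 + 130 = 50 deg
  cos(50 deg) = 0.6428, sin(50 deg) = 0.7660
  joint[2] = (1.2329, -6.9921) + 1.9 * (0.6428, 0.7660) = (1.2329 + 1.2213, -6.9921 + 1.4555) = (2.4542, -5.5367)
link 2: phi[2] = -80 + 130 + 40 = 90 deg
  cos(90 deg) = 0.0000, sin(90 deg) = 1.0000
  joint[3] = (2.4542, -5.5367) + 7.3 * (0.0000, 1.0000) = (2.4542 + 0.0000, -5.5367 + 7.3000) = (2.4542, 1.7633)
link 3: phi[3] = -80 + 130 + 40 + 100 = 190 deg
  cos(190 deg) = -0.9848, sin(190 deg) = -0.1736
  joint[4] = (2.4542, 1.7633) + 11.9 * (-0.9848, -0.1736) = (2.4542 + -11.7192, 1.7633 + -2.0664) = (-9.2650, -0.3031)
End effector: (-9.2650, -0.3031)

Answer: -9.2650 -0.3031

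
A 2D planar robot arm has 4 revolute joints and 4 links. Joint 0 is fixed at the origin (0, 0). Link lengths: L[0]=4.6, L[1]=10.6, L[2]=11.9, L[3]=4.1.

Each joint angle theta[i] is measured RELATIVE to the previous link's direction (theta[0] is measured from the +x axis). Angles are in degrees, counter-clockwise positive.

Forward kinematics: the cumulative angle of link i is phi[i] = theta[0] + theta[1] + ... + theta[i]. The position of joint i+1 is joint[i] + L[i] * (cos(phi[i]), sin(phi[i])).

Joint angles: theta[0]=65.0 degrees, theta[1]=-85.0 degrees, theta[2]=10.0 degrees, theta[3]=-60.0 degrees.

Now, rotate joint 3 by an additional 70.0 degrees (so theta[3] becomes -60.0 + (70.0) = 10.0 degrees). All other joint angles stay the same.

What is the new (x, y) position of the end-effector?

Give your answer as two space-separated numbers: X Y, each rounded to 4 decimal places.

Answer: 27.7240 -1.5228

Derivation:
joint[0] = (0.0000, 0.0000)  (base)
link 0: phi[0] = 65 = 65 deg
  cos(65 deg) = 0.4226, sin(65 deg) = 0.9063
  joint[1] = (0.0000, 0.0000) + 4.6 * (0.4226, 0.9063) = (0.0000 + 1.9440, 0.0000 + 4.1690) = (1.9440, 4.1690)
link 1: phi[1] = 65 + -85 = -20 deg
  cos(-20 deg) = 0.9397, sin(-20 deg) = -0.3420
  joint[2] = (1.9440, 4.1690) + 10.6 * (0.9397, -0.3420) = (1.9440 + 9.9607, 4.1690 + -3.6254) = (11.9048, 0.5436)
link 2: phi[2] = 65 + -85 + 10 = -10 deg
  cos(-10 deg) = 0.9848, sin(-10 deg) = -0.1736
  joint[3] = (11.9048, 0.5436) + 11.9 * (0.9848, -0.1736) = (11.9048 + 11.7192, 0.5436 + -2.0664) = (23.6240, -1.5228)
link 3: phi[3] = 65 + -85 + 10 + 10 = 0 deg
  cos(0 deg) = 1.0000, sin(0 deg) = 0.0000
  joint[4] = (23.6240, -1.5228) + 4.1 * (1.0000, 0.0000) = (23.6240 + 4.1000, -1.5228 + 0.0000) = (27.7240, -1.5228)
End effector: (27.7240, -1.5228)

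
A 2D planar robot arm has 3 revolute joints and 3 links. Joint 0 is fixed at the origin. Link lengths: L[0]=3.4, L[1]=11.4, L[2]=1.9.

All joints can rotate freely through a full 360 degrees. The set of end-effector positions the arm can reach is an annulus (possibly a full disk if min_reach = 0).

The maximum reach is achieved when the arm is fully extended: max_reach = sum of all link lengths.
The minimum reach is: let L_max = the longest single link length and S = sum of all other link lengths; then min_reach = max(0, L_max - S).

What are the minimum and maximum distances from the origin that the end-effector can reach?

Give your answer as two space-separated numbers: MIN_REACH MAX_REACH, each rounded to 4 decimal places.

Answer: 6.1000 16.7000

Derivation:
Link lengths: [3.4, 11.4, 1.9]
max_reach = 3.4 + 11.4 + 1.9 = 16.7
L_max = max([3.4, 11.4, 1.9]) = 11.4
S (sum of others) = 16.7 - 11.4 = 5.3
min_reach = max(0, 11.4 - 5.3) = max(0, 6.1) = 6.1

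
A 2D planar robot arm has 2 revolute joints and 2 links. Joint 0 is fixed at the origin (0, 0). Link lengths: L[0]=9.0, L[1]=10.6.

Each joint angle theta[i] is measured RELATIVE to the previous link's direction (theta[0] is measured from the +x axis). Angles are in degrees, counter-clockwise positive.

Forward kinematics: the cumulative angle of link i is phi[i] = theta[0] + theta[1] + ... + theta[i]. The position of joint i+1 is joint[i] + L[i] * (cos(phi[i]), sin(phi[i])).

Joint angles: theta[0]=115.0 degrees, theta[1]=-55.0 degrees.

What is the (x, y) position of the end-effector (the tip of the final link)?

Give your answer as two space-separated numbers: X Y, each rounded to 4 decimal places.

joint[0] = (0.0000, 0.0000)  (base)
link 0: phi[0] = 115 = 115 deg
  cos(115 deg) = -0.4226, sin(115 deg) = 0.9063
  joint[1] = (0.0000, 0.0000) + 9 * (-0.4226, 0.9063) = (0.0000 + -3.8036, 0.0000 + 8.1568) = (-3.8036, 8.1568)
link 1: phi[1] = 115 + -55 = 60 deg
  cos(60 deg) = 0.5000, sin(60 deg) = 0.8660
  joint[2] = (-3.8036, 8.1568) + 10.6 * (0.5000, 0.8660) = (-3.8036 + 5.3000, 8.1568 + 9.1799) = (1.4964, 17.3366)
End effector: (1.4964, 17.3366)

Answer: 1.4964 17.3366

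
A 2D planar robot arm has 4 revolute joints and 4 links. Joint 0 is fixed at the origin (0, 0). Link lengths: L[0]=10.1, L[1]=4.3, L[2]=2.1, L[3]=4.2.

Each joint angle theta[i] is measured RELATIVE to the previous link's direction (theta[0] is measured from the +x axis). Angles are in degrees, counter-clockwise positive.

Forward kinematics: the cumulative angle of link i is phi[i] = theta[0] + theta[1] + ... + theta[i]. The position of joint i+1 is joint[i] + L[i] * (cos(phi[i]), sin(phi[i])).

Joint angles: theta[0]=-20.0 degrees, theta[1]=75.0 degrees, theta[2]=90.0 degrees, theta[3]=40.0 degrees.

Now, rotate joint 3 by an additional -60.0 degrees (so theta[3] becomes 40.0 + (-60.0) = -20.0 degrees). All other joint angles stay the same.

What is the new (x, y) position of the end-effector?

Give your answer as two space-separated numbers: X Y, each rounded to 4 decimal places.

joint[0] = (0.0000, 0.0000)  (base)
link 0: phi[0] = -20 = -20 deg
  cos(-20 deg) = 0.9397, sin(-20 deg) = -0.3420
  joint[1] = (0.0000, 0.0000) + 10.1 * (0.9397, -0.3420) = (0.0000 + 9.4909, 0.0000 + -3.4544) = (9.4909, -3.4544)
link 1: phi[1] = -20 + 75 = 55 deg
  cos(55 deg) = 0.5736, sin(55 deg) = 0.8192
  joint[2] = (9.4909, -3.4544) + 4.3 * (0.5736, 0.8192) = (9.4909 + 2.4664, -3.4544 + 3.5224) = (11.9573, 0.0680)
link 2: phi[2] = -20 + 75 + 90 = 145 deg
  cos(145 deg) = -0.8192, sin(145 deg) = 0.5736
  joint[3] = (11.9573, 0.0680) + 2.1 * (-0.8192, 0.5736) = (11.9573 + -1.7202, 0.0680 + 1.2045) = (10.2371, 1.2725)
link 3: phi[3] = -20 + 75 + 90 + -20 = 125 deg
  cos(125 deg) = -0.5736, sin(125 deg) = 0.8192
  joint[4] = (10.2371, 1.2725) + 4.2 * (-0.5736, 0.8192) = (10.2371 + -2.4090, 1.2725 + 3.4404) = (7.8280, 4.7129)
End effector: (7.8280, 4.7129)

Answer: 7.8280 4.7129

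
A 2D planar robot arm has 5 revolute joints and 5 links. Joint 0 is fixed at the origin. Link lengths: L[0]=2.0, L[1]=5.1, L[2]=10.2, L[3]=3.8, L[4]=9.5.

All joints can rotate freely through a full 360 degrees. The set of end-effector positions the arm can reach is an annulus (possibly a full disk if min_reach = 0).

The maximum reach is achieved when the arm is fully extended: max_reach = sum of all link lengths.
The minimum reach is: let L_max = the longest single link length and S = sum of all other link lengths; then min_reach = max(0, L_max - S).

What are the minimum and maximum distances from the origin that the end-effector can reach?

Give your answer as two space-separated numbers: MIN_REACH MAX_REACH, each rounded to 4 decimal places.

Answer: 0.0000 30.6000

Derivation:
Link lengths: [2.0, 5.1, 10.2, 3.8, 9.5]
max_reach = 2 + 5.1 + 10.2 + 3.8 + 9.5 = 30.6
L_max = max([2.0, 5.1, 10.2, 3.8, 9.5]) = 10.2
S (sum of others) = 30.6 - 10.2 = 20.4
min_reach = max(0, 10.2 - 20.4) = max(0, -10.2) = 0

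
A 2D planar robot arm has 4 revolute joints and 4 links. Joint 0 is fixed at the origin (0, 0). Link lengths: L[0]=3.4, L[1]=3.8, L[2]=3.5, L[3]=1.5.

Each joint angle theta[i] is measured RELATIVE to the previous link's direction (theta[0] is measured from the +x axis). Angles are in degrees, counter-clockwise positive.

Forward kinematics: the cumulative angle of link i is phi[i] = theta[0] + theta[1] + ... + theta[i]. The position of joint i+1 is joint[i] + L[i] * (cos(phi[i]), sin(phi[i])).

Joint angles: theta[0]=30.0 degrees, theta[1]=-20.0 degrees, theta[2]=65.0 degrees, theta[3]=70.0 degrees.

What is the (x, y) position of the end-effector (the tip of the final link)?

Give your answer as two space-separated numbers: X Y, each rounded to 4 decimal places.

joint[0] = (0.0000, 0.0000)  (base)
link 0: phi[0] = 30 = 30 deg
  cos(30 deg) = 0.8660, sin(30 deg) = 0.5000
  joint[1] = (0.0000, 0.0000) + 3.4 * (0.8660, 0.5000) = (0.0000 + 2.9445, 0.0000 + 1.7000) = (2.9445, 1.7000)
link 1: phi[1] = 30 + -20 = 10 deg
  cos(10 deg) = 0.9848, sin(10 deg) = 0.1736
  joint[2] = (2.9445, 1.7000) + 3.8 * (0.9848, 0.1736) = (2.9445 + 3.7423, 1.7000 + 0.6599) = (6.6868, 2.3599)
link 2: phi[2] = 30 + -20 + 65 = 75 deg
  cos(75 deg) = 0.2588, sin(75 deg) = 0.9659
  joint[3] = (6.6868, 2.3599) + 3.5 * (0.2588, 0.9659) = (6.6868 + 0.9059, 2.3599 + 3.3807) = (7.5926, 5.7406)
link 3: phi[3] = 30 + -20 + 65 + 70 = 145 deg
  cos(145 deg) = -0.8192, sin(145 deg) = 0.5736
  joint[4] = (7.5926, 5.7406) + 1.5 * (-0.8192, 0.5736) = (7.5926 + -1.2287, 5.7406 + 0.8604) = (6.3639, 6.6010)
End effector: (6.3639, 6.6010)

Answer: 6.3639 6.6010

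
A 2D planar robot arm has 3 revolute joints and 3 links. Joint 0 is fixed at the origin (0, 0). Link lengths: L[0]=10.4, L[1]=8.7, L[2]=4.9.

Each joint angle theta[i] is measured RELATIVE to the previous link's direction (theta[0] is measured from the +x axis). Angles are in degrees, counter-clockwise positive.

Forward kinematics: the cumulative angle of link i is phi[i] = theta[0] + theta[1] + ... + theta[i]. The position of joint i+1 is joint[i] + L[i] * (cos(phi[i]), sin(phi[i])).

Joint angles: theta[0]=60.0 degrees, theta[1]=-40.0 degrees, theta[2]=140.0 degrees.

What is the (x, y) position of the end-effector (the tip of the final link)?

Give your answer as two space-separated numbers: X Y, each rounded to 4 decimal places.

joint[0] = (0.0000, 0.0000)  (base)
link 0: phi[0] = 60 = 60 deg
  cos(60 deg) = 0.5000, sin(60 deg) = 0.8660
  joint[1] = (0.0000, 0.0000) + 10.4 * (0.5000, 0.8660) = (0.0000 + 5.2000, 0.0000 + 9.0067) = (5.2000, 9.0067)
link 1: phi[1] = 60 + -40 = 20 deg
  cos(20 deg) = 0.9397, sin(20 deg) = 0.3420
  joint[2] = (5.2000, 9.0067) + 8.7 * (0.9397, 0.3420) = (5.2000 + 8.1753, 9.0067 + 2.9756) = (13.3753, 11.9822)
link 2: phi[2] = 60 + -40 + 140 = 160 deg
  cos(160 deg) = -0.9397, sin(160 deg) = 0.3420
  joint[3] = (13.3753, 11.9822) + 4.9 * (-0.9397, 0.3420) = (13.3753 + -4.6045, 11.9822 + 1.6759) = (8.7708, 13.6581)
End effector: (8.7708, 13.6581)

Answer: 8.7708 13.6581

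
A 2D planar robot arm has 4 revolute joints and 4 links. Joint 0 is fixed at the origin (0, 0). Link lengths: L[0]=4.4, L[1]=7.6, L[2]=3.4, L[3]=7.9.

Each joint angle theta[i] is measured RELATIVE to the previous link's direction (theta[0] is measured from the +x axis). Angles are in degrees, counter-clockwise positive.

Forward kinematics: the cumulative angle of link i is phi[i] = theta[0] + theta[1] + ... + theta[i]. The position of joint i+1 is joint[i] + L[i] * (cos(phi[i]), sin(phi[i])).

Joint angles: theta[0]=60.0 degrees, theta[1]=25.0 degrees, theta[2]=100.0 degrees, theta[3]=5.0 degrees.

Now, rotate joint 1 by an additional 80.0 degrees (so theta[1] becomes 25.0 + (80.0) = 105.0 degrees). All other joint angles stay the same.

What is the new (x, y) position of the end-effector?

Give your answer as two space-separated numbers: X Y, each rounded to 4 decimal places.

joint[0] = (0.0000, 0.0000)  (base)
link 0: phi[0] = 60 = 60 deg
  cos(60 deg) = 0.5000, sin(60 deg) = 0.8660
  joint[1] = (0.0000, 0.0000) + 4.4 * (0.5000, 0.8660) = (0.0000 + 2.2000, 0.0000 + 3.8105) = (2.2000, 3.8105)
link 1: phi[1] = 60 + 105 = 165 deg
  cos(165 deg) = -0.9659, sin(165 deg) = 0.2588
  joint[2] = (2.2000, 3.8105) + 7.6 * (-0.9659, 0.2588) = (2.2000 + -7.3410, 3.8105 + 1.9670) = (-5.1410, 5.7775)
link 2: phi[2] = 60 + 105 + 100 = 265 deg
  cos(265 deg) = -0.0872, sin(265 deg) = -0.9962
  joint[3] = (-5.1410, 5.7775) + 3.4 * (-0.0872, -0.9962) = (-5.1410 + -0.2963, 5.7775 + -3.3871) = (-5.4374, 2.3905)
link 3: phi[3] = 60 + 105 + 100 + 5 = 270 deg
  cos(270 deg) = -0.0000, sin(270 deg) = -1.0000
  joint[4] = (-5.4374, 2.3905) + 7.9 * (-0.0000, -1.0000) = (-5.4374 + -0.0000, 2.3905 + -7.9000) = (-5.4374, -5.5095)
End effector: (-5.4374, -5.5095)

Answer: -5.4374 -5.5095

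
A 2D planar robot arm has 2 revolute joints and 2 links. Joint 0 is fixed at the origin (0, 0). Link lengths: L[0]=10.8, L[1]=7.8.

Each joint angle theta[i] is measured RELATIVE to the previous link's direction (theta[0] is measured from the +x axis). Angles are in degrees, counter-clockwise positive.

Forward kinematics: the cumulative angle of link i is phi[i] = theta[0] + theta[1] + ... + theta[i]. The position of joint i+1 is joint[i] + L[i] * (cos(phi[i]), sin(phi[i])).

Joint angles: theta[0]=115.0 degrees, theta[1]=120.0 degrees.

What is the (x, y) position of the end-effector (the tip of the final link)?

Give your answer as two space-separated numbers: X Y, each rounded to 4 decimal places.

joint[0] = (0.0000, 0.0000)  (base)
link 0: phi[0] = 115 = 115 deg
  cos(115 deg) = -0.4226, sin(115 deg) = 0.9063
  joint[1] = (0.0000, 0.0000) + 10.8 * (-0.4226, 0.9063) = (0.0000 + -4.5643, 0.0000 + 9.7881) = (-4.5643, 9.7881)
link 1: phi[1] = 115 + 120 = 235 deg
  cos(235 deg) = -0.5736, sin(235 deg) = -0.8192
  joint[2] = (-4.5643, 9.7881) + 7.8 * (-0.5736, -0.8192) = (-4.5643 + -4.4739, 9.7881 + -6.3894) = (-9.0382, 3.3987)
End effector: (-9.0382, 3.3987)

Answer: -9.0382 3.3987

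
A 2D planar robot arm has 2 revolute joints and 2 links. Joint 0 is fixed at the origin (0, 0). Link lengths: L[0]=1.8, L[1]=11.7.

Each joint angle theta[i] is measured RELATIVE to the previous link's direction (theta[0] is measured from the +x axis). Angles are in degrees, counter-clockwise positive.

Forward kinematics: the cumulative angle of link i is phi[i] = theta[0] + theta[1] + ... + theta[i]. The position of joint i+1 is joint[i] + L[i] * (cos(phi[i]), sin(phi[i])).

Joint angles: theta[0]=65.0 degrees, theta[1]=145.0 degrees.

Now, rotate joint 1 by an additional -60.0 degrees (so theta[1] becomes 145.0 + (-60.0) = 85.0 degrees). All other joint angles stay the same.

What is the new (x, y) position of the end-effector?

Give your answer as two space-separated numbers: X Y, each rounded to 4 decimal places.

Answer: -9.3718 7.4814

Derivation:
joint[0] = (0.0000, 0.0000)  (base)
link 0: phi[0] = 65 = 65 deg
  cos(65 deg) = 0.4226, sin(65 deg) = 0.9063
  joint[1] = (0.0000, 0.0000) + 1.8 * (0.4226, 0.9063) = (0.0000 + 0.7607, 0.0000 + 1.6314) = (0.7607, 1.6314)
link 1: phi[1] = 65 + 85 = 150 deg
  cos(150 deg) = -0.8660, sin(150 deg) = 0.5000
  joint[2] = (0.7607, 1.6314) + 11.7 * (-0.8660, 0.5000) = (0.7607 + -10.1325, 1.6314 + 5.8500) = (-9.3718, 7.4814)
End effector: (-9.3718, 7.4814)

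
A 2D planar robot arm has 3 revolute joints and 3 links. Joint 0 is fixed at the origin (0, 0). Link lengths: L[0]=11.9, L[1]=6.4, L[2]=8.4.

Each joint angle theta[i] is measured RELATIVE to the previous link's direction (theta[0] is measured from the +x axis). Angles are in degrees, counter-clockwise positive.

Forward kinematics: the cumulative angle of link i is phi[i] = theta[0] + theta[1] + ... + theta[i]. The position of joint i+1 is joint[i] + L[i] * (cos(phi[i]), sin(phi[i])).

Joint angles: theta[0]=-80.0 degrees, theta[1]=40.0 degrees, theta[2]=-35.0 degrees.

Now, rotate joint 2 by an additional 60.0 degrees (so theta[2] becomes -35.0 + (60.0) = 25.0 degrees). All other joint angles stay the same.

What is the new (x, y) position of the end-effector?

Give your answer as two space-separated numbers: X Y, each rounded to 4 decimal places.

Answer: 15.0829 -18.0071

Derivation:
joint[0] = (0.0000, 0.0000)  (base)
link 0: phi[0] = -80 = -80 deg
  cos(-80 deg) = 0.1736, sin(-80 deg) = -0.9848
  joint[1] = (0.0000, 0.0000) + 11.9 * (0.1736, -0.9848) = (0.0000 + 2.0664, 0.0000 + -11.7192) = (2.0664, -11.7192)
link 1: phi[1] = -80 + 40 = -40 deg
  cos(-40 deg) = 0.7660, sin(-40 deg) = -0.6428
  joint[2] = (2.0664, -11.7192) + 6.4 * (0.7660, -0.6428) = (2.0664 + 4.9027, -11.7192 + -4.1138) = (6.9691, -15.8331)
link 2: phi[2] = -80 + 40 + 25 = -15 deg
  cos(-15 deg) = 0.9659, sin(-15 deg) = -0.2588
  joint[3] = (6.9691, -15.8331) + 8.4 * (0.9659, -0.2588) = (6.9691 + 8.1138, -15.8331 + -2.1741) = (15.0829, -18.0071)
End effector: (15.0829, -18.0071)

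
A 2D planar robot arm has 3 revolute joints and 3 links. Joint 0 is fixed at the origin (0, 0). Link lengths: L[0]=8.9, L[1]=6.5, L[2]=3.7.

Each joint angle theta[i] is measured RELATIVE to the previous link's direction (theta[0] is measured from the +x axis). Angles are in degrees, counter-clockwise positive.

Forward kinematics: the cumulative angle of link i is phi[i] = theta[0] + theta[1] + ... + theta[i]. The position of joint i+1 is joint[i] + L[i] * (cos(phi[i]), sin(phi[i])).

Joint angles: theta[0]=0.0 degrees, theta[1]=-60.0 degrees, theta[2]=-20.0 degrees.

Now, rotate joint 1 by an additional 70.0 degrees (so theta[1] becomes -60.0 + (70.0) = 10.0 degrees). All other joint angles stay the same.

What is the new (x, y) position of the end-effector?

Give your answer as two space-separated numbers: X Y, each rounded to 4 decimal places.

Answer: 18.9450 0.4862

Derivation:
joint[0] = (0.0000, 0.0000)  (base)
link 0: phi[0] = 0 = 0 deg
  cos(0 deg) = 1.0000, sin(0 deg) = 0.0000
  joint[1] = (0.0000, 0.0000) + 8.9 * (1.0000, 0.0000) = (0.0000 + 8.9000, 0.0000 + 0.0000) = (8.9000, 0.0000)
link 1: phi[1] = 0 + 10 = 10 deg
  cos(10 deg) = 0.9848, sin(10 deg) = 0.1736
  joint[2] = (8.9000, 0.0000) + 6.5 * (0.9848, 0.1736) = (8.9000 + 6.4013, 0.0000 + 1.1287) = (15.3013, 1.1287)
link 2: phi[2] = 0 + 10 + -20 = -10 deg
  cos(-10 deg) = 0.9848, sin(-10 deg) = -0.1736
  joint[3] = (15.3013, 1.1287) + 3.7 * (0.9848, -0.1736) = (15.3013 + 3.6438, 1.1287 + -0.6425) = (18.9450, 0.4862)
End effector: (18.9450, 0.4862)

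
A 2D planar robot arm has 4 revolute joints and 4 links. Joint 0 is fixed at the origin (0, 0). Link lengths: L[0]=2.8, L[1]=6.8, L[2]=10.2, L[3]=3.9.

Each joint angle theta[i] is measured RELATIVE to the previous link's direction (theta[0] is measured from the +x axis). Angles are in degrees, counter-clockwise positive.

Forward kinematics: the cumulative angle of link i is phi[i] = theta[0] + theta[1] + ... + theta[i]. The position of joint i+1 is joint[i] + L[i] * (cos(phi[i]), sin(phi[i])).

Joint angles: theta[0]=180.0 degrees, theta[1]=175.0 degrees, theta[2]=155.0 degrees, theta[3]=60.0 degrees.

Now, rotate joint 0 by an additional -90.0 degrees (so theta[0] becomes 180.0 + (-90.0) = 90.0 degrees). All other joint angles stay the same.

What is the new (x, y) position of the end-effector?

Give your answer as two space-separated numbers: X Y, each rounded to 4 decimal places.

Answer: 2.5573 8.2368

Derivation:
joint[0] = (0.0000, 0.0000)  (base)
link 0: phi[0] = 90 = 90 deg
  cos(90 deg) = 0.0000, sin(90 deg) = 1.0000
  joint[1] = (0.0000, 0.0000) + 2.8 * (0.0000, 1.0000) = (0.0000 + 0.0000, 0.0000 + 2.8000) = (0.0000, 2.8000)
link 1: phi[1] = 90 + 175 = 265 deg
  cos(265 deg) = -0.0872, sin(265 deg) = -0.9962
  joint[2] = (0.0000, 2.8000) + 6.8 * (-0.0872, -0.9962) = (0.0000 + -0.5927, 2.8000 + -6.7741) = (-0.5927, -3.9741)
link 2: phi[2] = 90 + 175 + 155 = 420 deg
  cos(420 deg) = 0.5000, sin(420 deg) = 0.8660
  joint[3] = (-0.5927, -3.9741) + 10.2 * (0.5000, 0.8660) = (-0.5927 + 5.1000, -3.9741 + 8.8335) = (4.5073, 4.8593)
link 3: phi[3] = 90 + 175 + 155 + 60 = 480 deg
  cos(480 deg) = -0.5000, sin(480 deg) = 0.8660
  joint[4] = (4.5073, 4.8593) + 3.9 * (-0.5000, 0.8660) = (4.5073 + -1.9500, 4.8593 + 3.3775) = (2.5573, 8.2368)
End effector: (2.5573, 8.2368)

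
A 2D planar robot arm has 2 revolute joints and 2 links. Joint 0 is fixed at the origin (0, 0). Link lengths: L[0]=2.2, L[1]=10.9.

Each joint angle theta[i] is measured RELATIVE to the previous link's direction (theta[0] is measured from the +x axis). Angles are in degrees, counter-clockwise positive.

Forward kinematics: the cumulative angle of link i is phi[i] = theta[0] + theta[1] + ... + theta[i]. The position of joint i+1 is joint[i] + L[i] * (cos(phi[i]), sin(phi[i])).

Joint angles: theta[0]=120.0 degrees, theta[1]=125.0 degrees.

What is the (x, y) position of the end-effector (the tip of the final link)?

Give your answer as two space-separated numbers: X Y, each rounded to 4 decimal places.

Answer: -5.7065 -7.9735

Derivation:
joint[0] = (0.0000, 0.0000)  (base)
link 0: phi[0] = 120 = 120 deg
  cos(120 deg) = -0.5000, sin(120 deg) = 0.8660
  joint[1] = (0.0000, 0.0000) + 2.2 * (-0.5000, 0.8660) = (0.0000 + -1.1000, 0.0000 + 1.9053) = (-1.1000, 1.9053)
link 1: phi[1] = 120 + 125 = 245 deg
  cos(245 deg) = -0.4226, sin(245 deg) = -0.9063
  joint[2] = (-1.1000, 1.9053) + 10.9 * (-0.4226, -0.9063) = (-1.1000 + -4.6065, 1.9053 + -9.8788) = (-5.7065, -7.9735)
End effector: (-5.7065, -7.9735)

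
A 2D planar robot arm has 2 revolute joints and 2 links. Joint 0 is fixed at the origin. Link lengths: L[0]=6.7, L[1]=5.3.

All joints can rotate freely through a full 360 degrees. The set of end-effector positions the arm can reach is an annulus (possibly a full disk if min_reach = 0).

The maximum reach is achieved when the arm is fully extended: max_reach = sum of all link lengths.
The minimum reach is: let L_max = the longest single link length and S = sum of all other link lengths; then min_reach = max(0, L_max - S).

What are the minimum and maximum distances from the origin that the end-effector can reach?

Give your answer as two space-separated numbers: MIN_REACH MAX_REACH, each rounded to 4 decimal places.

Answer: 1.4000 12.0000

Derivation:
Link lengths: [6.7, 5.3]
max_reach = 6.7 + 5.3 = 12
L_max = max([6.7, 5.3]) = 6.7
S (sum of others) = 12 - 6.7 = 5.3
min_reach = max(0, 6.7 - 5.3) = max(0, 1.4) = 1.4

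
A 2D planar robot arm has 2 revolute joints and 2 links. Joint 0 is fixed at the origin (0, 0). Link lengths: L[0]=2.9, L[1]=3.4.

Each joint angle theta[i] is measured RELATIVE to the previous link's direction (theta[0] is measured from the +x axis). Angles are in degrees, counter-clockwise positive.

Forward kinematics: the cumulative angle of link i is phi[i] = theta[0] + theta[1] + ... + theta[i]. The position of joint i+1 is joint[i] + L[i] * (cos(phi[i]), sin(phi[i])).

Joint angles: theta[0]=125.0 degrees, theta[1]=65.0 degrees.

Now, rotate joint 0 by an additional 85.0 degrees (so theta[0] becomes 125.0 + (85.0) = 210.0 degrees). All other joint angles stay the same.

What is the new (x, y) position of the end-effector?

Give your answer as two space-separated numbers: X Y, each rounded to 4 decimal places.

joint[0] = (0.0000, 0.0000)  (base)
link 0: phi[0] = 210 = 210 deg
  cos(210 deg) = -0.8660, sin(210 deg) = -0.5000
  joint[1] = (0.0000, 0.0000) + 2.9 * (-0.8660, -0.5000) = (0.0000 + -2.5115, 0.0000 + -1.4500) = (-2.5115, -1.4500)
link 1: phi[1] = 210 + 65 = 275 deg
  cos(275 deg) = 0.0872, sin(275 deg) = -0.9962
  joint[2] = (-2.5115, -1.4500) + 3.4 * (0.0872, -0.9962) = (-2.5115 + 0.2963, -1.4500 + -3.3871) = (-2.2151, -4.8371)
End effector: (-2.2151, -4.8371)

Answer: -2.2151 -4.8371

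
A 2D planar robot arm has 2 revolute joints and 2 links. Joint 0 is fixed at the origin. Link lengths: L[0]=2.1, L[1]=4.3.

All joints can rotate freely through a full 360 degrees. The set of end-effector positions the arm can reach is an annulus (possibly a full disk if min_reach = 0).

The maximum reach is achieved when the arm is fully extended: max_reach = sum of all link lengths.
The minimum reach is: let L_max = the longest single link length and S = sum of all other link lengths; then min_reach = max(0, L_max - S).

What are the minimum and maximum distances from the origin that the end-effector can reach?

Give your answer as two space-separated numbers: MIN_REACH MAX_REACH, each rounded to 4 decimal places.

Link lengths: [2.1, 4.3]
max_reach = 2.1 + 4.3 = 6.4
L_max = max([2.1, 4.3]) = 4.3
S (sum of others) = 6.4 - 4.3 = 2.1
min_reach = max(0, 4.3 - 2.1) = max(0, 2.2) = 2.2

Answer: 2.2000 6.4000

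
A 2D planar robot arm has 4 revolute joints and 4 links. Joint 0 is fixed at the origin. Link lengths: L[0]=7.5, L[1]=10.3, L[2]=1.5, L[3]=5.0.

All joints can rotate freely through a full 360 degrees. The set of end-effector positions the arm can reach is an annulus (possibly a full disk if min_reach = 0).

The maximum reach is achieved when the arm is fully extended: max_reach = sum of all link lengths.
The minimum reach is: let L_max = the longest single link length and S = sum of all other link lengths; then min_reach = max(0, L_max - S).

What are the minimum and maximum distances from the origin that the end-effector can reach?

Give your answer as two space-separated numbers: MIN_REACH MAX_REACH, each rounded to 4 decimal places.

Answer: 0.0000 24.3000

Derivation:
Link lengths: [7.5, 10.3, 1.5, 5.0]
max_reach = 7.5 + 10.3 + 1.5 + 5 = 24.3
L_max = max([7.5, 10.3, 1.5, 5.0]) = 10.3
S (sum of others) = 24.3 - 10.3 = 14
min_reach = max(0, 10.3 - 14) = max(0, -3.7) = 0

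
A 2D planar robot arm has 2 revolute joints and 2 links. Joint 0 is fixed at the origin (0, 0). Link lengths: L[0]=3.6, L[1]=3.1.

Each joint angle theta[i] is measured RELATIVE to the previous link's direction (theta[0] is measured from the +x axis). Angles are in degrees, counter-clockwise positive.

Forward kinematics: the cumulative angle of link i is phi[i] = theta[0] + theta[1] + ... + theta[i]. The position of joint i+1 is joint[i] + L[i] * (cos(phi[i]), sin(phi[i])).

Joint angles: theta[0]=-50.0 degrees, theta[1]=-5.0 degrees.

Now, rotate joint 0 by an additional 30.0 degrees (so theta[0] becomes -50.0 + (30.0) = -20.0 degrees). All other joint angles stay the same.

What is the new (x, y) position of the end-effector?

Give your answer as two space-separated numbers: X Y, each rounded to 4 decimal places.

joint[0] = (0.0000, 0.0000)  (base)
link 0: phi[0] = -20 = -20 deg
  cos(-20 deg) = 0.9397, sin(-20 deg) = -0.3420
  joint[1] = (0.0000, 0.0000) + 3.6 * (0.9397, -0.3420) = (0.0000 + 3.3829, 0.0000 + -1.2313) = (3.3829, -1.2313)
link 1: phi[1] = -20 + -5 = -25 deg
  cos(-25 deg) = 0.9063, sin(-25 deg) = -0.4226
  joint[2] = (3.3829, -1.2313) + 3.1 * (0.9063, -0.4226) = (3.3829 + 2.8096, -1.2313 + -1.3101) = (6.1924, -2.5414)
End effector: (6.1924, -2.5414)

Answer: 6.1924 -2.5414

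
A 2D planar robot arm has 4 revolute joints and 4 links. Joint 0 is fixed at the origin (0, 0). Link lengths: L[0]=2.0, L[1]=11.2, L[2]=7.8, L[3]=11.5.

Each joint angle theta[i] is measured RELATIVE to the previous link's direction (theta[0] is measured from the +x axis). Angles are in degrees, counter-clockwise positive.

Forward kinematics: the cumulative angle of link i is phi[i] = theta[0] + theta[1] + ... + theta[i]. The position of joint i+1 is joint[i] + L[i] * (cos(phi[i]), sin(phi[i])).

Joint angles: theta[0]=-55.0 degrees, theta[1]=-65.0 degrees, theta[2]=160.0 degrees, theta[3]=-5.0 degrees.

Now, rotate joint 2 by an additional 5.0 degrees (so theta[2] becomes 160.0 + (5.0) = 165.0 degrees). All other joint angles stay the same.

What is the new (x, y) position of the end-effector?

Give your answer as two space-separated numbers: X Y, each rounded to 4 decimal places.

Answer: 9.8721 1.5697

Derivation:
joint[0] = (0.0000, 0.0000)  (base)
link 0: phi[0] = -55 = -55 deg
  cos(-55 deg) = 0.5736, sin(-55 deg) = -0.8192
  joint[1] = (0.0000, 0.0000) + 2 * (0.5736, -0.8192) = (0.0000 + 1.1472, 0.0000 + -1.6383) = (1.1472, -1.6383)
link 1: phi[1] = -55 + -65 = -120 deg
  cos(-120 deg) = -0.5000, sin(-120 deg) = -0.8660
  joint[2] = (1.1472, -1.6383) + 11.2 * (-0.5000, -0.8660) = (1.1472 + -5.6000, -1.6383 + -9.6995) = (-4.4528, -11.3378)
link 2: phi[2] = -55 + -65 + 165 = 45 deg
  cos(45 deg) = 0.7071, sin(45 deg) = 0.7071
  joint[3] = (-4.4528, -11.3378) + 7.8 * (0.7071, 0.7071) = (-4.4528 + 5.5154, -11.3378 + 5.5154) = (1.0626, -5.8224)
link 3: phi[3] = -55 + -65 + 165 + -5 = 40 deg
  cos(40 deg) = 0.7660, sin(40 deg) = 0.6428
  joint[4] = (1.0626, -5.8224) + 11.5 * (0.7660, 0.6428) = (1.0626 + 8.8095, -5.8224 + 7.3921) = (9.8721, 1.5697)
End effector: (9.8721, 1.5697)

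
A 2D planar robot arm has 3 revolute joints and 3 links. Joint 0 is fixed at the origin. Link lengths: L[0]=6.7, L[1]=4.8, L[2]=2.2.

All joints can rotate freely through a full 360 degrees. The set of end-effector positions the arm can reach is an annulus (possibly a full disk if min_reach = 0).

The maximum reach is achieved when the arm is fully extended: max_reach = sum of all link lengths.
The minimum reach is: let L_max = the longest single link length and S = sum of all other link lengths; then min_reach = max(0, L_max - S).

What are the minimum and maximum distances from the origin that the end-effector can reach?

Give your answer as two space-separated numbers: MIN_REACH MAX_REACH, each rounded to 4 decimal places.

Link lengths: [6.7, 4.8, 2.2]
max_reach = 6.7 + 4.8 + 2.2 = 13.7
L_max = max([6.7, 4.8, 2.2]) = 6.7
S (sum of others) = 13.7 - 6.7 = 7
min_reach = max(0, 6.7 - 7) = max(0, -0.3) = 0

Answer: 0.0000 13.7000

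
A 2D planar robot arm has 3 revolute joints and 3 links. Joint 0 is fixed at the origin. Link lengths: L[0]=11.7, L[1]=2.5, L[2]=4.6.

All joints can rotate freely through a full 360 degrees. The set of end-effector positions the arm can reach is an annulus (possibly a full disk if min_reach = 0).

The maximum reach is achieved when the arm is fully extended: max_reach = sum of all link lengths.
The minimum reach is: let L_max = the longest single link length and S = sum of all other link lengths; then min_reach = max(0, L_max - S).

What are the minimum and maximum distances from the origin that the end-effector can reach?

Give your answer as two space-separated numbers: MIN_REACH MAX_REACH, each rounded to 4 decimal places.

Link lengths: [11.7, 2.5, 4.6]
max_reach = 11.7 + 2.5 + 4.6 = 18.8
L_max = max([11.7, 2.5, 4.6]) = 11.7
S (sum of others) = 18.8 - 11.7 = 7.1
min_reach = max(0, 11.7 - 7.1) = max(0, 4.6) = 4.6

Answer: 4.6000 18.8000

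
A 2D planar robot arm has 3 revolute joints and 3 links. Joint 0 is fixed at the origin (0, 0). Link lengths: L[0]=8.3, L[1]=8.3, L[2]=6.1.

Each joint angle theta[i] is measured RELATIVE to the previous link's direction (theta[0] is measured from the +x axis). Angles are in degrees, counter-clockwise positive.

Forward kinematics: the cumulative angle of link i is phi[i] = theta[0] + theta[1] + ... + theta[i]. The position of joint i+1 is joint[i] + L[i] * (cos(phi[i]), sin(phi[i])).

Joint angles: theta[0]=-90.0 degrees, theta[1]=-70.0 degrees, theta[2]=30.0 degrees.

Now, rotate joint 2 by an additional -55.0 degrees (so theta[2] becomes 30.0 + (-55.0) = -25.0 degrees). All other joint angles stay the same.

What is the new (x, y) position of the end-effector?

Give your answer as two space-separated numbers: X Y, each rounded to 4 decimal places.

joint[0] = (0.0000, 0.0000)  (base)
link 0: phi[0] = -90 = -90 deg
  cos(-90 deg) = 0.0000, sin(-90 deg) = -1.0000
  joint[1] = (0.0000, 0.0000) + 8.3 * (0.0000, -1.0000) = (0.0000 + 0.0000, 0.0000 + -8.3000) = (0.0000, -8.3000)
link 1: phi[1] = -90 + -70 = -160 deg
  cos(-160 deg) = -0.9397, sin(-160 deg) = -0.3420
  joint[2] = (0.0000, -8.3000) + 8.3 * (-0.9397, -0.3420) = (0.0000 + -7.7994, -8.3000 + -2.8388) = (-7.7994, -11.1388)
link 2: phi[2] = -90 + -70 + -25 = -185 deg
  cos(-185 deg) = -0.9962, sin(-185 deg) = 0.0872
  joint[3] = (-7.7994, -11.1388) + 6.1 * (-0.9962, 0.0872) = (-7.7994 + -6.0768, -11.1388 + 0.5317) = (-13.8762, -10.6071)
End effector: (-13.8762, -10.6071)

Answer: -13.8762 -10.6071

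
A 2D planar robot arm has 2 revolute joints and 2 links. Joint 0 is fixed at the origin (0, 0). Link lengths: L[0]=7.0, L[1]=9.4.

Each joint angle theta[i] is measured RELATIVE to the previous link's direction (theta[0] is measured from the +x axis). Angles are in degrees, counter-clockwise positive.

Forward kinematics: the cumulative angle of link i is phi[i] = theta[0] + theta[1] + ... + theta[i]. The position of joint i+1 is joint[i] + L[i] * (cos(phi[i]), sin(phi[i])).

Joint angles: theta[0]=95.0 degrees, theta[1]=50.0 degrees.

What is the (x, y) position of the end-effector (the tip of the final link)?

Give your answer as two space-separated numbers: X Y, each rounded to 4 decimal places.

Answer: -8.3101 12.3650

Derivation:
joint[0] = (0.0000, 0.0000)  (base)
link 0: phi[0] = 95 = 95 deg
  cos(95 deg) = -0.0872, sin(95 deg) = 0.9962
  joint[1] = (0.0000, 0.0000) + 7 * (-0.0872, 0.9962) = (0.0000 + -0.6101, 0.0000 + 6.9734) = (-0.6101, 6.9734)
link 1: phi[1] = 95 + 50 = 145 deg
  cos(145 deg) = -0.8192, sin(145 deg) = 0.5736
  joint[2] = (-0.6101, 6.9734) + 9.4 * (-0.8192, 0.5736) = (-0.6101 + -7.7000, 6.9734 + 5.3916) = (-8.3101, 12.3650)
End effector: (-8.3101, 12.3650)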